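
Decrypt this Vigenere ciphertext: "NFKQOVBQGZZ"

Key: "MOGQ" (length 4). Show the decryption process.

Step 1: Key 'MOGQ' has length 4. Extended key: MOGQMOGQMOG
Step 2: Decrypt each position:
  N(13) - M(12) = 1 = B
  F(5) - O(14) = 17 = R
  K(10) - G(6) = 4 = E
  Q(16) - Q(16) = 0 = A
  O(14) - M(12) = 2 = C
  V(21) - O(14) = 7 = H
  B(1) - G(6) = 21 = V
  Q(16) - Q(16) = 0 = A
  G(6) - M(12) = 20 = U
  Z(25) - O(14) = 11 = L
  Z(25) - G(6) = 19 = T
Plaintext: BREACHVAULT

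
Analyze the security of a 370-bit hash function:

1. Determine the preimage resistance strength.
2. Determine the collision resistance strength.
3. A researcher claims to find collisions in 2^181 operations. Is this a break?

Step 1: Preimage resistance requires brute-force of 2^370 operations.
Step 2: Collision resistance (birthday bound) = 2^(370/2) = 2^185.
Step 3: The claimed attack costs 2^181 operations.
Step 4: Since 2^181 < 2^185, the claimed attack beats the generic birthday bound, so collision resistance is broken.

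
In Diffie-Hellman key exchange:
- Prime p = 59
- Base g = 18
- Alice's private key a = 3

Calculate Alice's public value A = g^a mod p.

Step 1: A = g^a mod p = 18^3 mod 59.
  18^1 mod 59 = 18
  18^2 mod 59 = (18 * 18) mod 59 = 29
  18^3 mod 59 = (29 * 18) mod 59 = 50
Result: A = 50.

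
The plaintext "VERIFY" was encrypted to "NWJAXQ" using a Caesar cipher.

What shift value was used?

Step 1: Compare first letters: V (position 21) -> N (position 13).
Step 2: Shift = (13 - 21) mod 26 = 18.
The shift value is 18.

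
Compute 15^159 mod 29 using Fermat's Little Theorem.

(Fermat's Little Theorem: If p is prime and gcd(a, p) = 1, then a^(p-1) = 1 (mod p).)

Step 1: Since 29 is prime, by Fermat's Little Theorem: 15^28 = 1 (mod 29).
Step 2: Reduce exponent: 159 mod 28 = 19.
Step 3: So 15^159 = 15^19 (mod 29).
Step 4: 15^19 mod 29 = 19.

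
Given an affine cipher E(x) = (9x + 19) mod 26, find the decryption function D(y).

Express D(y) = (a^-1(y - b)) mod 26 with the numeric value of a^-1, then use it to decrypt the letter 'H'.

Step 1: Find a^-1, the modular inverse of 9 mod 26.
Step 2: We need 9 * a^-1 = 1 (mod 26).
Step 3: 9 * 3 = 27 = 1 * 26 + 1, so a^-1 = 3.
Step 4: D(y) = 3(y - 19) mod 26.
Step 5: Apply to 'H' (y = 7): D(7) = 3 * (7 - 19) mod 26 = 3 * -12 mod 26 = 16 -> 'Q'.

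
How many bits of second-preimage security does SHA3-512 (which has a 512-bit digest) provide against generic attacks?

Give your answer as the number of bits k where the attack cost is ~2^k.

Step 1: The hash has a 512-bit output.
Step 2: Second-preimage resistance means: given a specific input x, it should be infeasible to find a different y with h(y) = h(x).
With a 512-bit output, a generic search for a second preimage costs about 2^512 evaluations (each trial matches the fixed target with probability 2^-512).
Step 3: Security level = 512 bits.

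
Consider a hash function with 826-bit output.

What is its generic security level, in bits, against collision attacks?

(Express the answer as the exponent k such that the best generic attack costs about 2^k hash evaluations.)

Step 1: The hash has a 826-bit output.
Step 2: Collision resistance means it should be infeasible to find any x != y with h(x) = h(y).
By the birthday bound, a generic collision search succeeds after about sqrt(2^826) = 2^(826/2) = 2^413 evaluations.
Step 3: Security level = 413 bits.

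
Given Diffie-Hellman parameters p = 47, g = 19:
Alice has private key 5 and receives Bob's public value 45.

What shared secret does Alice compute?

Step 1: s = B^a mod p = 45^5 mod 47.
  45^1 mod 47 = 45
  45^2 mod 47 = (45 * 45) mod 47 = 4
  45^3 mod 47 = (4 * 45) mod 47 = 39
  45^4 mod 47 = (39 * 45) mod 47 = 16
  45^5 mod 47 = (16 * 45) mod 47 = 15
Result: shared secret = 15.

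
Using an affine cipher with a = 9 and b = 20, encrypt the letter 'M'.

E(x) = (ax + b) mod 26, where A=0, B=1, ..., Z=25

Step 1: Convert 'M' to number: x = 12.
Step 2: E(12) = (9 * 12 + 20) mod 26 = 128 mod 26 = 24.
Step 3: Convert 24 back to letter: Y.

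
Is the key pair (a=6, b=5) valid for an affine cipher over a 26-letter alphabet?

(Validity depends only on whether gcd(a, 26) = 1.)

Step 1: Compute gcd(6, 26).
Step 2: gcd(6, 26) = 2.
Since gcd = 2 != 1, 6 shares a common factor with 26, so it cannot be used.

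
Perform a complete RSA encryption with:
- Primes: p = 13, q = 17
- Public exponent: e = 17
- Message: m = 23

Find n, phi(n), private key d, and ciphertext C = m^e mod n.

Step 1: n = 13 * 17 = 221.
Step 2: phi(n) = (13-1)(17-1) = 12 * 16 = 192.
Step 3: Find d = 17^(-1) mod 192 = 113.
  Verify: 17 * 113 = 1921 = 1 (mod 192).
Step 4: C = 23^17 mod 221 = 108.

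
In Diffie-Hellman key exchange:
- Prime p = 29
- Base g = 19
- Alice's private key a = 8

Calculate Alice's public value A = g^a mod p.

Step 1: A = g^a mod p = 19^8 mod 29.
  19^1 mod 29 = 19
  19^2 mod 29 = (19 * 19) mod 29 = 13
  19^3 mod 29 = (13 * 19) mod 29 = 15
  19^4 mod 29 = (15 * 19) mod 29 = 24
  19^5 mod 29 = (24 * 19) mod 29 = 21
  19^6 mod 29 = (21 * 19) mod 29 = 22
  19^7 mod 29 = (22 * 19) mod 29 = 12
  19^8 mod 29 = (12 * 19) mod 29 = 25
Result: A = 25.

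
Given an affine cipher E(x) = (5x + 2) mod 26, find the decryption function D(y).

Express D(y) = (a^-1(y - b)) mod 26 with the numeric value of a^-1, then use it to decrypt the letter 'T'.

Step 1: Find a^-1, the modular inverse of 5 mod 26.
Step 2: We need 5 * a^-1 = 1 (mod 26).
Step 3: 5 * 21 = 105 = 4 * 26 + 1, so a^-1 = 21.
Step 4: D(y) = 21(y - 2) mod 26.
Step 5: Apply to 'T' (y = 19): D(19) = 21 * (19 - 2) mod 26 = 21 * 17 mod 26 = 19 -> 'T'.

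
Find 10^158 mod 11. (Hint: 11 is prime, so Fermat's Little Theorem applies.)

Step 1: Since 11 is prime, by Fermat's Little Theorem: 10^10 = 1 (mod 11).
Step 2: Reduce exponent: 158 mod 10 = 8.
Step 3: So 10^158 = 10^8 (mod 11).
Step 4: 10^8 mod 11 = 1.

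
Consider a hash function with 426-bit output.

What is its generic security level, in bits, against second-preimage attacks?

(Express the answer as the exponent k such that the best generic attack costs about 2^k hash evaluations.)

Step 1: The hash has a 426-bit output.
Step 2: Second-preimage resistance means: given a specific input x, it should be infeasible to find a different y with h(y) = h(x).
With a 426-bit output, a generic search for a second preimage costs about 2^426 evaluations (each trial matches the fixed target with probability 2^-426).
Step 3: Security level = 426 bits.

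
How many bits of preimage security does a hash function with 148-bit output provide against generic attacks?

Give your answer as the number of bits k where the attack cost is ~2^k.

Step 1: The hash has a 148-bit output.
Step 2: Preimage resistance means: given a digest h(x), it should be infeasible to find any input that hashes to it.
With a 148-bit output there are 2^148 possible digests, so a generic brute-force preimage search costs about 2^148 evaluations.
Step 3: Security level = 148 bits.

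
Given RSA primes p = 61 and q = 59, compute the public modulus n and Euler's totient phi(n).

Step 1: n = p * q = 61 * 59 = 3599.
Step 2: phi(n) = (p-1)(q-1) = 60 * 58 = 3480.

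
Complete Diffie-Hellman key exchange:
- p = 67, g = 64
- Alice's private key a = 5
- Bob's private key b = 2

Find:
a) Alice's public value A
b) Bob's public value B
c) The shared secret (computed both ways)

Step 1: A = g^a mod p = 64^5 mod 67 = 25.
Step 2: B = g^b mod p = 64^2 mod 67 = 9.
Step 3: Alice computes s = B^a mod p = 9^5 mod 67 = 22.
Step 4: Bob computes s = A^b mod p = 25^2 mod 67 = 22.
Both sides agree: shared secret = 22.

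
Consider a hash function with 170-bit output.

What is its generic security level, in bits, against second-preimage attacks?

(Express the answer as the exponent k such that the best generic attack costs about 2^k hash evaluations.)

Step 1: The hash has a 170-bit output.
Step 2: Second-preimage resistance means: given a specific input x, it should be infeasible to find a different y with h(y) = h(x).
With a 170-bit output, a generic search for a second preimage costs about 2^170 evaluations (each trial matches the fixed target with probability 2^-170).
Step 3: Security level = 170 bits.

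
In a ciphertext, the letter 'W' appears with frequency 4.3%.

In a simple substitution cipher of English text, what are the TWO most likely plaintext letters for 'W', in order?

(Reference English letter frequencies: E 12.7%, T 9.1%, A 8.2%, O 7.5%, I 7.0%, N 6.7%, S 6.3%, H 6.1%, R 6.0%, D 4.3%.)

Step 1: Observed frequency of 'W' is 4.3%.
Step 2: Compute distances to each reference frequency and sort:
  D (4.3%): difference = 0.0% <-- BEST
  R (6.0%): difference = 1.7% <-- RUNNER-UP
  H (6.1%): difference = 1.8%
  S (6.3%): difference = 2.0%
  N (6.7%): difference = 2.4%
Step 3: Most likely is 'D' (4.3%, diff 0.0%); second most likely is 'R' (6.0%, diff 1.7%).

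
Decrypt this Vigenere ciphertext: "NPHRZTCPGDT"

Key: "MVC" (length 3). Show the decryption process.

Step 1: Key 'MVC' has length 3. Extended key: MVCMVCMVCMV
Step 2: Decrypt each position:
  N(13) - M(12) = 1 = B
  P(15) - V(21) = 20 = U
  H(7) - C(2) = 5 = F
  R(17) - M(12) = 5 = F
  Z(25) - V(21) = 4 = E
  T(19) - C(2) = 17 = R
  C(2) - M(12) = 16 = Q
  P(15) - V(21) = 20 = U
  G(6) - C(2) = 4 = E
  D(3) - M(12) = 17 = R
  T(19) - V(21) = 24 = Y
Plaintext: BUFFERQUERY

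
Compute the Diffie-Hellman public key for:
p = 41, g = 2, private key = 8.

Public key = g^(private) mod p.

Step 1: A = g^a mod p = 2^8 mod 41.
  2^1 mod 41 = 2
  2^2 mod 41 = (2 * 2) mod 41 = 4
  2^3 mod 41 = (4 * 2) mod 41 = 8
  2^4 mod 41 = (8 * 2) mod 41 = 16
  2^5 mod 41 = (16 * 2) mod 41 = 32
  2^6 mod 41 = (32 * 2) mod 41 = 23
  2^7 mod 41 = (23 * 2) mod 41 = 5
  2^8 mod 41 = (5 * 2) mod 41 = 10
Result: A = 10.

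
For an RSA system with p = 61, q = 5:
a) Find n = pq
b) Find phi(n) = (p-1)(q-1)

Step 1: n = p * q = 61 * 5 = 305.
Step 2: phi(n) = (p-1)(q-1) = 60 * 4 = 240.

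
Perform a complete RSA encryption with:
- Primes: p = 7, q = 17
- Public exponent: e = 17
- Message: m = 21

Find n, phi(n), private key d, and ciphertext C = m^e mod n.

Step 1: n = 7 * 17 = 119.
Step 2: phi(n) = (7-1)(17-1) = 6 * 16 = 96.
Step 3: Find d = 17^(-1) mod 96 = 17.
  Verify: 17 * 17 = 289 = 1 (mod 96).
Step 4: C = 21^17 mod 119 = 21.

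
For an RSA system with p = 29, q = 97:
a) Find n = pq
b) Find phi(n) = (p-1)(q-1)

Step 1: n = p * q = 29 * 97 = 2813.
Step 2: phi(n) = (p-1)(q-1) = 28 * 96 = 2688.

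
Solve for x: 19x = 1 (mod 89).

Step 1: We need x such that 19 * x = 1 (mod 89).
Step 2: Using the extended Euclidean algorithm or trial:
  19 * 75 = 1425 = 16 * 89 + 1.
Step 3: Since 1425 mod 89 = 1, the inverse is x = 75.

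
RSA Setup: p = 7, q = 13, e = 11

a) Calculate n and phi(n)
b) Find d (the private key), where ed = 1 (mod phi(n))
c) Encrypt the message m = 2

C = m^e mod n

Step 1: n = 7 * 13 = 91.
Step 2: phi(n) = (7-1)(13-1) = 6 * 12 = 72.
Step 3: Find d = 11^(-1) mod 72 = 59.
  Verify: 11 * 59 = 649 = 1 (mod 72).
Step 4: C = 2^11 mod 91 = 46.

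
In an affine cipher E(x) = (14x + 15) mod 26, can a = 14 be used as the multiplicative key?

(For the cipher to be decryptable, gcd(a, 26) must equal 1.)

Step 1: Compute gcd(14, 26).
Step 2: gcd(14, 26) = 2.
Since gcd = 2 != 1, 14 shares a common factor with 26, so it cannot be used.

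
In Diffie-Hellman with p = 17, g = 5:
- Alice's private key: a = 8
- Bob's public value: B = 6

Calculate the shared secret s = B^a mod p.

Step 1: s = B^a mod p = 6^8 mod 17.
  6^1 mod 17 = 6
  6^2 mod 17 = (6 * 6) mod 17 = 2
  6^3 mod 17 = (2 * 6) mod 17 = 12
  6^4 mod 17 = (12 * 6) mod 17 = 4
  6^5 mod 17 = (4 * 6) mod 17 = 7
  6^6 mod 17 = (7 * 6) mod 17 = 8
  6^7 mod 17 = (8 * 6) mod 17 = 14
  6^8 mod 17 = (14 * 6) mod 17 = 16
Result: shared secret = 16.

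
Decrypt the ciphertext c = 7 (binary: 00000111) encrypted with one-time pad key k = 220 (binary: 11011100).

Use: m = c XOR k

Step 1: XOR ciphertext with key:
  Ciphertext: 00000111
  Key:        11011100
  XOR:        11011011
Step 2: Plaintext = 11011011 = 219 in decimal.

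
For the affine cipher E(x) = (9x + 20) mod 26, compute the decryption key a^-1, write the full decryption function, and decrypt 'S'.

Step 1: Find a^-1, the modular inverse of 9 mod 26.
Step 2: We need 9 * a^-1 = 1 (mod 26).
Step 3: 9 * 3 = 27 = 1 * 26 + 1, so a^-1 = 3.
Step 4: D(y) = 3(y - 20) mod 26.
Step 5: Apply to 'S' (y = 18): D(18) = 3 * (18 - 20) mod 26 = 3 * -2 mod 26 = 20 -> 'U'.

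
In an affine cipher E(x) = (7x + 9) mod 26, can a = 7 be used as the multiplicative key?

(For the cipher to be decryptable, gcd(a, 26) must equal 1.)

Step 1: Compute gcd(7, 26).
Step 2: gcd(7, 26) = 1.
Since gcd = 1, 7 is coprime with 26, so it is a valid key.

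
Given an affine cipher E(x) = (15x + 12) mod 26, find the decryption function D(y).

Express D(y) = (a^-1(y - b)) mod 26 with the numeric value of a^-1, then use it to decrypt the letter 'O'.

Step 1: Find a^-1, the modular inverse of 15 mod 26.
Step 2: We need 15 * a^-1 = 1 (mod 26).
Step 3: 15 * 7 = 105 = 4 * 26 + 1, so a^-1 = 7.
Step 4: D(y) = 7(y - 12) mod 26.
Step 5: Apply to 'O' (y = 14): D(14) = 7 * (14 - 12) mod 26 = 7 * 2 mod 26 = 14 -> 'O'.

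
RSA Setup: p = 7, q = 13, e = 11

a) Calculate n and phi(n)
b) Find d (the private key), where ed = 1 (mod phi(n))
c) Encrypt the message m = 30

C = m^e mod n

Step 1: n = 7 * 13 = 91.
Step 2: phi(n) = (7-1)(13-1) = 6 * 12 = 72.
Step 3: Find d = 11^(-1) mod 72 = 59.
  Verify: 11 * 59 = 649 = 1 (mod 72).
Step 4: C = 30^11 mod 91 = 88.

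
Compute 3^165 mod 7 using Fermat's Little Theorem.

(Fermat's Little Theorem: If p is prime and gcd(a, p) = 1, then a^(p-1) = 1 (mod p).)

Step 1: Since 7 is prime, by Fermat's Little Theorem: 3^6 = 1 (mod 7).
Step 2: Reduce exponent: 165 mod 6 = 3.
Step 3: So 3^165 = 3^3 (mod 7).
Step 4: 3^3 mod 7 = 6.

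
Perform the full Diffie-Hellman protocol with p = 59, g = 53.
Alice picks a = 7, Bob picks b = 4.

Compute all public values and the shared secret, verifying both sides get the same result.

Step 1: A = g^a mod p = 53^7 mod 59 = 19.
Step 2: B = g^b mod p = 53^4 mod 59 = 57.
Step 3: Alice computes s = B^a mod p = 57^7 mod 59 = 49.
Step 4: Bob computes s = A^b mod p = 19^4 mod 59 = 49.
Both sides agree: shared secret = 49.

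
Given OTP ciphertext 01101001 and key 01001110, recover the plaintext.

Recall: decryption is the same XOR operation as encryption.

Step 1: XOR ciphertext with key:
  Ciphertext: 01101001
  Key:        01001110
  XOR:        00100111
Step 2: Plaintext = 00100111 = 39 in decimal.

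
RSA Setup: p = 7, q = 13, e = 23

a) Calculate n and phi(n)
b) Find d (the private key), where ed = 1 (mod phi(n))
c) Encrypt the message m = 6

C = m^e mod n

Step 1: n = 7 * 13 = 91.
Step 2: phi(n) = (7-1)(13-1) = 6 * 12 = 72.
Step 3: Find d = 23^(-1) mod 72 = 47.
  Verify: 23 * 47 = 1081 = 1 (mod 72).
Step 4: C = 6^23 mod 91 = 76.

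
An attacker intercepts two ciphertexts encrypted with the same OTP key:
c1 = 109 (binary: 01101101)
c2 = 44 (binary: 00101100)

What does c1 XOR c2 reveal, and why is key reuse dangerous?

Step 1: c1 XOR c2 = (m1 XOR k) XOR (m2 XOR k).
Step 2: By XOR associativity/commutativity: = m1 XOR m2 XOR k XOR k = m1 XOR m2.
Step 3: 01101101 XOR 00101100 = 01000001 = 65.
Step 4: The key cancels out! An attacker learns m1 XOR m2 = 65, revealing the relationship between plaintexts.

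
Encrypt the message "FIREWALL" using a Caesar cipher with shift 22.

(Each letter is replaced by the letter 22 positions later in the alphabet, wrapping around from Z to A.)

Step 1: For each letter, shift forward by 22 positions (mod 26).
  F (position 5) -> position (5+22) mod 26 = 1 -> B
  I (position 8) -> position (8+22) mod 26 = 4 -> E
  R (position 17) -> position (17+22) mod 26 = 13 -> N
  E (position 4) -> position (4+22) mod 26 = 0 -> A
  W (position 22) -> position (22+22) mod 26 = 18 -> S
  A (position 0) -> position (0+22) mod 26 = 22 -> W
  L (position 11) -> position (11+22) mod 26 = 7 -> H
  L (position 11) -> position (11+22) mod 26 = 7 -> H
Result: BENASWHH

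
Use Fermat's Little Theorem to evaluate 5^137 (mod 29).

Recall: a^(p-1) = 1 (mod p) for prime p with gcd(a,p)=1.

Step 1: Since 29 is prime, by Fermat's Little Theorem: 5^28 = 1 (mod 29).
Step 2: Reduce exponent: 137 mod 28 = 25.
Step 3: So 5^137 = 5^25 (mod 29).
Step 4: 5^25 mod 29 = 13.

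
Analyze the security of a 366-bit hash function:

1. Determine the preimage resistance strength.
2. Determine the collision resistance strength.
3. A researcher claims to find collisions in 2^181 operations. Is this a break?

Step 1: Preimage resistance requires brute-force of 2^366 operations.
Step 2: Collision resistance (birthday bound) = 2^(366/2) = 2^183.
Step 3: The claimed attack costs 2^181 operations.
Step 4: Since 2^181 < 2^183, the claimed attack beats the generic birthday bound, so collision resistance is broken.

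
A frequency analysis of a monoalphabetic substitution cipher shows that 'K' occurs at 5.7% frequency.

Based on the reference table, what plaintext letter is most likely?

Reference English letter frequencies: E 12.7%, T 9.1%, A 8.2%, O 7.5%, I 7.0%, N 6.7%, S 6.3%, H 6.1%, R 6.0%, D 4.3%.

Step 1: The observed frequency is 5.7%.
Step 2: Compare with English frequencies:
  E: 12.7% (difference: 7.0%)
  T: 9.1% (difference: 3.4%)
  A: 8.2% (difference: 2.5%)
  O: 7.5% (difference: 1.8%)
  I: 7.0% (difference: 1.3%)
  N: 6.7% (difference: 1.0%)
  S: 6.3% (difference: 0.6%)
  H: 6.1% (difference: 0.4%)
  R: 6.0% (difference: 0.3%) <-- closest
  D: 4.3% (difference: 1.4%)
Step 3: 'K' most likely represents 'R' (frequency 6.0%).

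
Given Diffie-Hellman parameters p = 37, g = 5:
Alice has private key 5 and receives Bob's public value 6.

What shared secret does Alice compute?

Step 1: s = B^a mod p = 6^5 mod 37.
  6^1 mod 37 = 6
  6^2 mod 37 = (6 * 6) mod 37 = 36
  6^3 mod 37 = (36 * 6) mod 37 = 31
  6^4 mod 37 = (31 * 6) mod 37 = 1
  6^5 mod 37 = (1 * 6) mod 37 = 6
Result: shared secret = 6.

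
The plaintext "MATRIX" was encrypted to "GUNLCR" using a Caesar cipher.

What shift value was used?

Step 1: Compare first letters: M (position 12) -> G (position 6).
Step 2: Shift = (6 - 12) mod 26 = 20.
The shift value is 20.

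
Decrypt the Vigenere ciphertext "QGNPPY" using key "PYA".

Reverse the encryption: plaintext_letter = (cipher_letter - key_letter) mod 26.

Step 1: Extend key: PYAPYA
Step 2: Decrypt each letter (c - k) mod 26:
  Q(16) - P(15) = (16-15) mod 26 = 1 = B
  G(6) - Y(24) = (6-24) mod 26 = 8 = I
  N(13) - A(0) = (13-0) mod 26 = 13 = N
  P(15) - P(15) = (15-15) mod 26 = 0 = A
  P(15) - Y(24) = (15-24) mod 26 = 17 = R
  Y(24) - A(0) = (24-0) mod 26 = 24 = Y
Plaintext: BINARY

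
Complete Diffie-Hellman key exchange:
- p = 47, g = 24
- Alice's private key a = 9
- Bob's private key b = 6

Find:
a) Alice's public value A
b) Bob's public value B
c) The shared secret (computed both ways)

Step 1: A = g^a mod p = 24^9 mod 47 = 28.
Step 2: B = g^b mod p = 24^6 mod 47 = 36.
Step 3: Alice computes s = B^a mod p = 36^9 mod 47 = 9.
Step 4: Bob computes s = A^b mod p = 28^6 mod 47 = 9.
Both sides agree: shared secret = 9.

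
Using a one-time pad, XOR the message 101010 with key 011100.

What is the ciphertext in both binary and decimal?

Step 1: Write out the XOR operation bit by bit:
  Message: 101010
  Key:     011100
  XOR:     110110
Step 2: Convert to decimal: 110110 = 54.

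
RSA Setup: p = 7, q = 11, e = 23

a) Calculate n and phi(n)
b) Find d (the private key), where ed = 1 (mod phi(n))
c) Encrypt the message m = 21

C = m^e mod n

Step 1: n = 7 * 11 = 77.
Step 2: phi(n) = (7-1)(11-1) = 6 * 10 = 60.
Step 3: Find d = 23^(-1) mod 60 = 47.
  Verify: 23 * 47 = 1081 = 1 (mod 60).
Step 4: C = 21^23 mod 77 = 21.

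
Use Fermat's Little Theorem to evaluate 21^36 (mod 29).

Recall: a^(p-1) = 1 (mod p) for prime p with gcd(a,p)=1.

Step 1: Since 29 is prime, by Fermat's Little Theorem: 21^28 = 1 (mod 29).
Step 2: Reduce exponent: 36 mod 28 = 8.
Step 3: So 21^36 = 21^8 (mod 29).
Step 4: 21^8 mod 29 = 20.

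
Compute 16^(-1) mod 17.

Step 1: We need x such that 16 * x = 1 (mod 17).
Step 2: Using the extended Euclidean algorithm or trial:
  16 * 16 = 256 = 15 * 17 + 1.
Step 3: Since 256 mod 17 = 1, the inverse is x = 16.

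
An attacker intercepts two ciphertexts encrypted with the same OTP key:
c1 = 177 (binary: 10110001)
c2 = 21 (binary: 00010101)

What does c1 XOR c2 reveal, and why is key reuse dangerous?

Step 1: c1 XOR c2 = (m1 XOR k) XOR (m2 XOR k).
Step 2: By XOR associativity/commutativity: = m1 XOR m2 XOR k XOR k = m1 XOR m2.
Step 3: 10110001 XOR 00010101 = 10100100 = 164.
Step 4: The key cancels out! An attacker learns m1 XOR m2 = 164, revealing the relationship between plaintexts.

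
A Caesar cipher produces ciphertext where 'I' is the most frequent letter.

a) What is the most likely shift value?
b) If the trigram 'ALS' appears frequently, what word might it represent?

Step 1: In English, 'E' is the most frequent letter (12.7%).
Step 2: The most frequent ciphertext letter is 'I' (position 8).
Step 3: Shift = (8 - 4) mod 26 = 4.
Step 4: Decrypt 'ALS' by shifting back 4:
  A -> W
  L -> H
  S -> O
Step 5: 'ALS' decrypts to 'WHO'.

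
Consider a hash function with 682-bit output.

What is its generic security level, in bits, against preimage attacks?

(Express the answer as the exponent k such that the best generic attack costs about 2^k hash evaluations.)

Step 1: The hash has a 682-bit output.
Step 2: Preimage resistance means: given a digest h(x), it should be infeasible to find any input that hashes to it.
With a 682-bit output there are 2^682 possible digests, so a generic brute-force preimage search costs about 2^682 evaluations.
Step 3: Security level = 682 bits.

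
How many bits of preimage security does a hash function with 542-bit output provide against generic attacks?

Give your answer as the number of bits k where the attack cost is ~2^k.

Step 1: The hash has a 542-bit output.
Step 2: Preimage resistance means: given a digest h(x), it should be infeasible to find any input that hashes to it.
With a 542-bit output there are 2^542 possible digests, so a generic brute-force preimage search costs about 2^542 evaluations.
Step 3: Security level = 542 bits.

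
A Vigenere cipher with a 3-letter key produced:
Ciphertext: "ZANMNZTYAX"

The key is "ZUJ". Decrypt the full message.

Step 1: Key 'ZUJ' has length 3. Extended key: ZUJZUJZUJZ
Step 2: Decrypt each position:
  Z(25) - Z(25) = 0 = A
  A(0) - U(20) = 6 = G
  N(13) - J(9) = 4 = E
  M(12) - Z(25) = 13 = N
  N(13) - U(20) = 19 = T
  Z(25) - J(9) = 16 = Q
  T(19) - Z(25) = 20 = U
  Y(24) - U(20) = 4 = E
  A(0) - J(9) = 17 = R
  X(23) - Z(25) = 24 = Y
Plaintext: AGENTQUERY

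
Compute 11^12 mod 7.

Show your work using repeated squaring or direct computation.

Step 1: Compute 11^12 mod 7 step by step, reducing modulo 7 at each step.
  11^1 mod 7 = 4
  11^2 mod 7 = (4 * 11) mod 7 = 2
  11^3 mod 7 = (2 * 11) mod 7 = 1
  11^4 mod 7 = (1 * 11) mod 7 = 4
  11^5 mod 7 = (4 * 11) mod 7 = 2
  11^6 mod 7 = (2 * 11) mod 7 = 1
  11^7 mod 7 = (1 * 11) mod 7 = 4
  11^8 mod 7 = (4 * 11) mod 7 = 2
  11^9 mod 7 = (2 * 11) mod 7 = 1
  11^10 mod 7 = (1 * 11) mod 7 = 4
  11^11 mod 7 = (4 * 11) mod 7 = 2
  11^12 mod 7 = (2 * 11) mod 7 = 1
Step 2: Result = 1.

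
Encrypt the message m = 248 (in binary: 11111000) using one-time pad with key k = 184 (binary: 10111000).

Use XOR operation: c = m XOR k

Step 1: Write out the XOR operation bit by bit:
  Message: 11111000
  Key:     10111000
  XOR:     01000000
Step 2: Convert to decimal: 01000000 = 64.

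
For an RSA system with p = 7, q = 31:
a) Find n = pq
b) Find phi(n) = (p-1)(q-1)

Step 1: n = p * q = 7 * 31 = 217.
Step 2: phi(n) = (p-1)(q-1) = 6 * 30 = 180.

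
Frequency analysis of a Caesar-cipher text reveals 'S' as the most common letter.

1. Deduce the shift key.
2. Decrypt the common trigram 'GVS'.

Step 1: In English, 'E' is the most frequent letter (12.7%).
Step 2: The most frequent ciphertext letter is 'S' (position 18).
Step 3: Shift = (18 - 4) mod 26 = 14.
Step 4: Decrypt 'GVS' by shifting back 14:
  G -> S
  V -> H
  S -> E
Step 5: 'GVS' decrypts to 'SHE'.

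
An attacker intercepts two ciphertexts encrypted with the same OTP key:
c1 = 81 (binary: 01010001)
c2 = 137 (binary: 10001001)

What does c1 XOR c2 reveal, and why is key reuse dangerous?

Step 1: c1 XOR c2 = (m1 XOR k) XOR (m2 XOR k).
Step 2: By XOR associativity/commutativity: = m1 XOR m2 XOR k XOR k = m1 XOR m2.
Step 3: 01010001 XOR 10001001 = 11011000 = 216.
Step 4: The key cancels out! An attacker learns m1 XOR m2 = 216, revealing the relationship between plaintexts.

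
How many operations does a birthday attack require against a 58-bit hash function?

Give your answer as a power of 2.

Step 1: The birthday paradox gives collision probability ~50% after sqrt(2^n) = 2^(n/2) hashes.
Step 2: For 58-bit output: 2^(58/2) = 2^29.
Step 3: Approximately 2^29 hash computations needed.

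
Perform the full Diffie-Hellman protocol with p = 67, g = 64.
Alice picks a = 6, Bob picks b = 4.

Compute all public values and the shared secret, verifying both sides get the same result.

Step 1: A = g^a mod p = 64^6 mod 67 = 59.
Step 2: B = g^b mod p = 64^4 mod 67 = 14.
Step 3: Alice computes s = B^a mod p = 14^6 mod 67 = 9.
Step 4: Bob computes s = A^b mod p = 59^4 mod 67 = 9.
Both sides agree: shared secret = 9.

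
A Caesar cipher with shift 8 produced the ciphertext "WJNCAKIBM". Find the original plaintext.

Step 1: Reverse the shift by subtracting 8 from each letter position.
  W (position 22) -> position (22-8) mod 26 = 14 -> O
  J (position 9) -> position (9-8) mod 26 = 1 -> B
  N (position 13) -> position (13-8) mod 26 = 5 -> F
  C (position 2) -> position (2-8) mod 26 = 20 -> U
  A (position 0) -> position (0-8) mod 26 = 18 -> S
  K (position 10) -> position (10-8) mod 26 = 2 -> C
  I (position 8) -> position (8-8) mod 26 = 0 -> A
  B (position 1) -> position (1-8) mod 26 = 19 -> T
  M (position 12) -> position (12-8) mod 26 = 4 -> E
Decrypted message: OBFUSCATE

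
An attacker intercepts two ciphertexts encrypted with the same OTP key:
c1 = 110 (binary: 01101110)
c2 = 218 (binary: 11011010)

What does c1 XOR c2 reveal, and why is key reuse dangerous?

Step 1: c1 XOR c2 = (m1 XOR k) XOR (m2 XOR k).
Step 2: By XOR associativity/commutativity: = m1 XOR m2 XOR k XOR k = m1 XOR m2.
Step 3: 01101110 XOR 11011010 = 10110100 = 180.
Step 4: The key cancels out! An attacker learns m1 XOR m2 = 180, revealing the relationship between plaintexts.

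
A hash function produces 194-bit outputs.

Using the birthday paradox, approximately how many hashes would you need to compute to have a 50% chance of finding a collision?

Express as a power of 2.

Step 1: The birthday paradox gives collision probability ~50% after sqrt(2^n) = 2^(n/2) hashes.
Step 2: For 194-bit output: 2^(194/2) = 2^97.
Step 3: Approximately 2^97 hash computations needed.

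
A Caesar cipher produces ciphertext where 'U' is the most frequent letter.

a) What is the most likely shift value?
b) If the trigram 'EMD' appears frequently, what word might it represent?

Step 1: In English, 'E' is the most frequent letter (12.7%).
Step 2: The most frequent ciphertext letter is 'U' (position 20).
Step 3: Shift = (20 - 4) mod 26 = 16.
Step 4: Decrypt 'EMD' by shifting back 16:
  E -> O
  M -> W
  D -> N
Step 5: 'EMD' decrypts to 'OWN'.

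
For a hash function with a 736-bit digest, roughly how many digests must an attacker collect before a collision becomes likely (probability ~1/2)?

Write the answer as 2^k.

Step 1: The birthday paradox gives collision probability ~50% after sqrt(2^n) = 2^(n/2) hashes.
Step 2: For 736-bit output: 2^(736/2) = 2^368.
Step 3: Approximately 2^368 hash computations needed.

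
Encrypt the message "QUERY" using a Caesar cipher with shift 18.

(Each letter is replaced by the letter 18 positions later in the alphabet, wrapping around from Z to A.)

Step 1: For each letter, shift forward by 18 positions (mod 26).
  Q (position 16) -> position (16+18) mod 26 = 8 -> I
  U (position 20) -> position (20+18) mod 26 = 12 -> M
  E (position 4) -> position (4+18) mod 26 = 22 -> W
  R (position 17) -> position (17+18) mod 26 = 9 -> J
  Y (position 24) -> position (24+18) mod 26 = 16 -> Q
Result: IMWJQ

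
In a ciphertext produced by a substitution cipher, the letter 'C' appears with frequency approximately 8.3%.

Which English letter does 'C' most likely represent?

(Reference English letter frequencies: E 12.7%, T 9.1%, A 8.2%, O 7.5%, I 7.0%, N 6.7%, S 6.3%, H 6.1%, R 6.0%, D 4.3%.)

Step 1: The observed frequency is 8.3%.
Step 2: Compare with English frequencies:
  E: 12.7% (difference: 4.4%)
  T: 9.1% (difference: 0.8%)
  A: 8.2% (difference: 0.1%) <-- closest
  O: 7.5% (difference: 0.8%)
  I: 7.0% (difference: 1.3%)
  N: 6.7% (difference: 1.6%)
  S: 6.3% (difference: 2.0%)
  H: 6.1% (difference: 2.2%)
  R: 6.0% (difference: 2.3%)
  D: 4.3% (difference: 4.0%)
Step 3: 'C' most likely represents 'A' (frequency 8.2%).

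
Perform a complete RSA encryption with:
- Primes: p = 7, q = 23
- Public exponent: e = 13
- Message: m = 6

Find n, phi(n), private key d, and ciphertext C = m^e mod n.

Step 1: n = 7 * 23 = 161.
Step 2: phi(n) = (7-1)(23-1) = 6 * 22 = 132.
Step 3: Find d = 13^(-1) mod 132 = 61.
  Verify: 13 * 61 = 793 = 1 (mod 132).
Step 4: C = 6^13 mod 161 = 13.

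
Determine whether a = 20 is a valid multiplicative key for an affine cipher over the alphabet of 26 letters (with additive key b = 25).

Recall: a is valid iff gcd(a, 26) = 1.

Step 1: Compute gcd(20, 26).
Step 2: gcd(20, 26) = 2.
Since gcd = 2 != 1, 20 shares a common factor with 26, so it cannot be used.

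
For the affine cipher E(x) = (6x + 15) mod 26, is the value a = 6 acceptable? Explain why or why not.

Step 1: Compute gcd(6, 26).
Step 2: gcd(6, 26) = 2.
Since gcd = 2 != 1, 6 shares a common factor with 26, so it cannot be used.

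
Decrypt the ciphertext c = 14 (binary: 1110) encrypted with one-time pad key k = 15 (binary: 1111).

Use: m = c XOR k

Step 1: XOR ciphertext with key:
  Ciphertext: 1110
  Key:        1111
  XOR:        0001
Step 2: Plaintext = 0001 = 1 in decimal.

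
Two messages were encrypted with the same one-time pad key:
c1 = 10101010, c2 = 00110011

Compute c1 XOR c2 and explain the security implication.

Step 1: c1 XOR c2 = (m1 XOR k) XOR (m2 XOR k).
Step 2: By XOR associativity/commutativity: = m1 XOR m2 XOR k XOR k = m1 XOR m2.
Step 3: 10101010 XOR 00110011 = 10011001 = 153.
Step 4: The key cancels out! An attacker learns m1 XOR m2 = 153, revealing the relationship between plaintexts.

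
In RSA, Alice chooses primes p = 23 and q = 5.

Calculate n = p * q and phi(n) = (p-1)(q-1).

Step 1: n = p * q = 23 * 5 = 115.
Step 2: phi(n) = (p-1)(q-1) = 22 * 4 = 88.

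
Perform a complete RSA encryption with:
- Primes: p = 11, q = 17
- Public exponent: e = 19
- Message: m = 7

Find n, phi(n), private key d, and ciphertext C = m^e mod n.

Step 1: n = 11 * 17 = 187.
Step 2: phi(n) = (11-1)(17-1) = 10 * 16 = 160.
Step 3: Find d = 19^(-1) mod 160 = 59.
  Verify: 19 * 59 = 1121 = 1 (mod 160).
Step 4: C = 7^19 mod 187 = 173.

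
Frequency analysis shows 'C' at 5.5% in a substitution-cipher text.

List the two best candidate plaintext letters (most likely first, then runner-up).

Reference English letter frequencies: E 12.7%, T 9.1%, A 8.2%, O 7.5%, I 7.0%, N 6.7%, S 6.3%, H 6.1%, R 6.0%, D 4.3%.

Step 1: Observed frequency of 'C' is 5.5%.
Step 2: Compute distances to each reference frequency and sort:
  R (6.0%): difference = 0.5% <-- BEST
  H (6.1%): difference = 0.6% <-- RUNNER-UP
  S (6.3%): difference = 0.8%
  N (6.7%): difference = 1.2%
  D (4.3%): difference = 1.2%
Step 3: Most likely is 'R' (6.0%, diff 0.5%); second most likely is 'H' (6.1%, diff 0.6%).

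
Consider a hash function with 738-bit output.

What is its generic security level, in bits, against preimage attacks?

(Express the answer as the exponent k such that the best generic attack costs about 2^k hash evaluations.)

Step 1: The hash has a 738-bit output.
Step 2: Preimage resistance means: given a digest h(x), it should be infeasible to find any input that hashes to it.
With a 738-bit output there are 2^738 possible digests, so a generic brute-force preimage search costs about 2^738 evaluations.
Step 3: Security level = 738 bits.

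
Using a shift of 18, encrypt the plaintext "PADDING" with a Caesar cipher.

Step 1: For each letter, shift forward by 18 positions (mod 26).
  P (position 15) -> position (15+18) mod 26 = 7 -> H
  A (position 0) -> position (0+18) mod 26 = 18 -> S
  D (position 3) -> position (3+18) mod 26 = 21 -> V
  D (position 3) -> position (3+18) mod 26 = 21 -> V
  I (position 8) -> position (8+18) mod 26 = 0 -> A
  N (position 13) -> position (13+18) mod 26 = 5 -> F
  G (position 6) -> position (6+18) mod 26 = 24 -> Y
Result: HSVVAFY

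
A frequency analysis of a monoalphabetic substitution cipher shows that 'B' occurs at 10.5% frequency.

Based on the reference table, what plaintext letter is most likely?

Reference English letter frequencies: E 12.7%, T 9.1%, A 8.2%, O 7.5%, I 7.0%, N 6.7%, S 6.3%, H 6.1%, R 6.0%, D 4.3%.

Step 1: The observed frequency is 10.5%.
Step 2: Compare with English frequencies:
  E: 12.7% (difference: 2.2%)
  T: 9.1% (difference: 1.4%) <-- closest
  A: 8.2% (difference: 2.3%)
  O: 7.5% (difference: 3.0%)
  I: 7.0% (difference: 3.5%)
  N: 6.7% (difference: 3.8%)
  S: 6.3% (difference: 4.2%)
  H: 6.1% (difference: 4.4%)
  R: 6.0% (difference: 4.5%)
  D: 4.3% (difference: 6.2%)
Step 3: 'B' most likely represents 'T' (frequency 9.1%).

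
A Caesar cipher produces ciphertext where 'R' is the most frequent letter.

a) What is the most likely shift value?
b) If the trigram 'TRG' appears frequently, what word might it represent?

Step 1: In English, 'E' is the most frequent letter (12.7%).
Step 2: The most frequent ciphertext letter is 'R' (position 17).
Step 3: Shift = (17 - 4) mod 26 = 13.
Step 4: Decrypt 'TRG' by shifting back 13:
  T -> G
  R -> E
  G -> T
Step 5: 'TRG' decrypts to 'GET'.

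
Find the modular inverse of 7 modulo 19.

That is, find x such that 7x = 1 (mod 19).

Step 1: We need x such that 7 * x = 1 (mod 19).
Step 2: Using the extended Euclidean algorithm or trial:
  7 * 11 = 77 = 4 * 19 + 1.
Step 3: Since 77 mod 19 = 1, the inverse is x = 11.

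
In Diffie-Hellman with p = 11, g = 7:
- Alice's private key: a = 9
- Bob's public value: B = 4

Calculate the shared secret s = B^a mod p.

Step 1: s = B^a mod p = 4^9 mod 11.
  4^1 mod 11 = 4
  4^2 mod 11 = (4 * 4) mod 11 = 5
  4^3 mod 11 = (5 * 4) mod 11 = 9
  4^4 mod 11 = (9 * 4) mod 11 = 3
  4^5 mod 11 = (3 * 4) mod 11 = 1
  4^6 mod 11 = (1 * 4) mod 11 = 4
  4^7 mod 11 = (4 * 4) mod 11 = 5
  4^8 mod 11 = (5 * 4) mod 11 = 9
  4^9 mod 11 = (9 * 4) mod 11 = 3
Result: shared secret = 3.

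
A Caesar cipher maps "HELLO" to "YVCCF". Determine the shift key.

Step 1: Compare first letters: H (position 7) -> Y (position 24).
Step 2: Shift = (24 - 7) mod 26 = 17.
The shift value is 17.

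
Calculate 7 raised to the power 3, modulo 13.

Step 1: Compute 7^3 mod 13 step by step, reducing modulo 13 at each step.
  7^1 mod 13 = 7
  7^2 mod 13 = (7 * 7) mod 13 = 10
  7^3 mod 13 = (10 * 7) mod 13 = 5
Step 2: Result = 5.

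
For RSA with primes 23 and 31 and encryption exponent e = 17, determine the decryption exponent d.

Step 1: n = 23 * 31 = 713.
Step 2: phi(n) = 22 * 30 = 660.
Step 3: Find d such that 17 * d = 1 (mod 660).
Step 4: d = 17^(-1) mod 660 = 233.
Verification: 17 * 233 = 3961 = 6 * 660 + 1.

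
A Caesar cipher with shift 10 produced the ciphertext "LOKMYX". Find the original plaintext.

Step 1: Reverse the shift by subtracting 10 from each letter position.
  L (position 11) -> position (11-10) mod 26 = 1 -> B
  O (position 14) -> position (14-10) mod 26 = 4 -> E
  K (position 10) -> position (10-10) mod 26 = 0 -> A
  M (position 12) -> position (12-10) mod 26 = 2 -> C
  Y (position 24) -> position (24-10) mod 26 = 14 -> O
  X (position 23) -> position (23-10) mod 26 = 13 -> N
Decrypted message: BEACON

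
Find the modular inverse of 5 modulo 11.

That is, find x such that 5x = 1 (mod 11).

Step 1: We need x such that 5 * x = 1 (mod 11).
Step 2: Using the extended Euclidean algorithm or trial:
  5 * 9 = 45 = 4 * 11 + 1.
Step 3: Since 45 mod 11 = 1, the inverse is x = 9.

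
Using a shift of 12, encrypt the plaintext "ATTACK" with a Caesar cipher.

Step 1: For each letter, shift forward by 12 positions (mod 26).
  A (position 0) -> position (0+12) mod 26 = 12 -> M
  T (position 19) -> position (19+12) mod 26 = 5 -> F
  T (position 19) -> position (19+12) mod 26 = 5 -> F
  A (position 0) -> position (0+12) mod 26 = 12 -> M
  C (position 2) -> position (2+12) mod 26 = 14 -> O
  K (position 10) -> position (10+12) mod 26 = 22 -> W
Result: MFFMOW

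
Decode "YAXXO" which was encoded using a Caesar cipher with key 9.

Step 1: Reverse the shift by subtracting 9 from each letter position.
  Y (position 24) -> position (24-9) mod 26 = 15 -> P
  A (position 0) -> position (0-9) mod 26 = 17 -> R
  X (position 23) -> position (23-9) mod 26 = 14 -> O
  X (position 23) -> position (23-9) mod 26 = 14 -> O
  O (position 14) -> position (14-9) mod 26 = 5 -> F
Decrypted message: PROOF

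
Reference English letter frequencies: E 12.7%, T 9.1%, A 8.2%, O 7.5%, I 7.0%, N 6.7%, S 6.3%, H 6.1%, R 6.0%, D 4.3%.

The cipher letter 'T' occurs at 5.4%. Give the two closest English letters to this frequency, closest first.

Step 1: Observed frequency of 'T' is 5.4%.
Step 2: Compute distances to each reference frequency and sort:
  R (6.0%): difference = 0.6% <-- BEST
  H (6.1%): difference = 0.7% <-- RUNNER-UP
  S (6.3%): difference = 0.9%
  D (4.3%): difference = 1.1%
  N (6.7%): difference = 1.3%
Step 3: Most likely is 'R' (6.0%, diff 0.6%); second most likely is 'H' (6.1%, diff 0.7%).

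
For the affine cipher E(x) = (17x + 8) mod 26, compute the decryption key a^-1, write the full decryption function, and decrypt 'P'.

Step 1: Find a^-1, the modular inverse of 17 mod 26.
Step 2: We need 17 * a^-1 = 1 (mod 26).
Step 3: 17 * 23 = 391 = 15 * 26 + 1, so a^-1 = 23.
Step 4: D(y) = 23(y - 8) mod 26.
Step 5: Apply to 'P' (y = 15): D(15) = 23 * (15 - 8) mod 26 = 23 * 7 mod 26 = 5 -> 'F'.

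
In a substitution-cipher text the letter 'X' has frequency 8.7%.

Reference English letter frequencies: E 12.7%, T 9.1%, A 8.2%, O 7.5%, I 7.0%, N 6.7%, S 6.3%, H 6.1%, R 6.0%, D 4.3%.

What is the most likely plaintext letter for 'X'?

Step 1: The observed frequency is 8.7%.
Step 2: Compare with English frequencies:
  E: 12.7% (difference: 4.0%)
  T: 9.1% (difference: 0.4%) <-- closest
  A: 8.2% (difference: 0.5%)
  O: 7.5% (difference: 1.2%)
  I: 7.0% (difference: 1.7%)
  N: 6.7% (difference: 2.0%)
  S: 6.3% (difference: 2.4%)
  H: 6.1% (difference: 2.6%)
  R: 6.0% (difference: 2.7%)
  D: 4.3% (difference: 4.4%)
Step 3: 'X' most likely represents 'T' (frequency 9.1%).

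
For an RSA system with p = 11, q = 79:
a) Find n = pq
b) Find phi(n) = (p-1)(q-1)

Step 1: n = p * q = 11 * 79 = 869.
Step 2: phi(n) = (p-1)(q-1) = 10 * 78 = 780.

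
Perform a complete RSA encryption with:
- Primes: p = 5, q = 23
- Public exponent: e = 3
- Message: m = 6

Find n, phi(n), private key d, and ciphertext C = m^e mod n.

Step 1: n = 5 * 23 = 115.
Step 2: phi(n) = (5-1)(23-1) = 4 * 22 = 88.
Step 3: Find d = 3^(-1) mod 88 = 59.
  Verify: 3 * 59 = 177 = 1 (mod 88).
Step 4: C = 6^3 mod 115 = 101.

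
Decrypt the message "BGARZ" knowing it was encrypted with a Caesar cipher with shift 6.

Step 1: Reverse the shift by subtracting 6 from each letter position.
  B (position 1) -> position (1-6) mod 26 = 21 -> V
  G (position 6) -> position (6-6) mod 26 = 0 -> A
  A (position 0) -> position (0-6) mod 26 = 20 -> U
  R (position 17) -> position (17-6) mod 26 = 11 -> L
  Z (position 25) -> position (25-6) mod 26 = 19 -> T
Decrypted message: VAULT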